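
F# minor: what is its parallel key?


Solution.
Parallel keys share the same tonic but differ in mode
F# minor → parallel is F# major
= F# major


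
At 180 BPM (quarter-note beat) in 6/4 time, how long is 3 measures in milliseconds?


Solution.
Quarter-note beat duration = 60000 / 180 ms
Beats per measure (6/4) = 6
One measure = 6 × 60000 / 180 = 360000 / 180 ms
3 measures = 3 × 360000 / 180 = 1080000 / 180
= 6000.0 ms


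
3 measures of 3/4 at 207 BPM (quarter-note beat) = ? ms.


Quarter-note beat duration = 60000 / 207 ms
Beats per measure (3/4) = 3
One measure = 3 × 60000 / 207 = 180000 / 207 ms
3 measures = 3 × 180000 / 207 = 540000 / 207
= 2608.7 ms


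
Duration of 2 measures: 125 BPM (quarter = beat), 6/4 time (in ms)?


Quarter-note beat duration = 60000 / 125 ms
Beats per measure (6/4) = 6
One measure = 6 × 60000 / 125 = 360000 / 125 ms
2 measures = 2 × 360000 / 125 = 720000 / 125
= 5760.0 ms


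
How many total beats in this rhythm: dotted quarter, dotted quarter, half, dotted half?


Step by step:
Beat values:
  dotted quarter = 1.5 beats
  dotted quarter = 1.5 beats
  half = 2 beats
  dotted half = 3 beats
Sum = 1.5 + 1.5 + 2 + 3
= 8 beats


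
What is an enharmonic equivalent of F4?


Solution.
Enharmonic notes sound the same pitch but are spelled with different letter names
F and Gbb name the same pitch class
= Gbb4


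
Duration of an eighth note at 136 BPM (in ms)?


Let's work it out.
One quarter-note beat = 60000 / BPM = 60000 / 136 ms
Eighth note = 1/2 × quarter note
Duration = 1/2 × 60000 / 136 = 30000 / 136
= 220.6 ms


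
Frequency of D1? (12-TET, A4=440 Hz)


Reasoning:
f = 440 × 2^(n/12) where n = semitones from A4
D1: -43 semitones from A4
f = 440 × 2^(-43/12)
f = 36.71 Hz


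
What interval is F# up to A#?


Reasoning:
Letter names: F → A spans 3 letter names → a 3rd
Semitones: F# → A# = 4 half-steps
A 3rd of 4 semitones is a major 3rd
= major 3rd


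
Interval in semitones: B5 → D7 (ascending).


Absolute semitone position = octave×12 + chromatic position
B5: 5×12 + 11 = 71
D7: 7×12 + 2 = 86
Difference = 86 - 71 = 15
= 15 semitones


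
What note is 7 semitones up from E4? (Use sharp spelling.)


Step by step:
E4: chromatic position 4 in octave 4 → absolute = 4×12 + 4 = 52
Transpose up 7: 52 + 7 = 59
59 = 4×12 + 11 → B in octave 4
Result = B4


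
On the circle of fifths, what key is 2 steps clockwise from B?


Each clockwise step on the circle of fifths moves up a perfect 5th
From B: B → F#/Gb → Db
= Db


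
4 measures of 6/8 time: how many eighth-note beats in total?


Working:
Time signature 6/8: the bottom number 8 means the eighth note gets one count
The top number 6 means 6 eighth-note beats per measure
Total = 6 × 4 measures
= 24 eighth-note beats


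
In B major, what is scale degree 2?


Major scale pattern: W-W-H-W-W-W-H (2-2-1-2-2-2-1 semitones)
Starting from B:
  B + 2 semitones → C#
  C# + 2 semitones → D#
  D# + 1 semitone → E
  E + 2 semitones → F#
  F# + 2 semitones → G#
  G# + 2 semitones → A#
  A# + 1 semitone → B
Scale: B C# D# E F# G# A#
Degree 2 = C#


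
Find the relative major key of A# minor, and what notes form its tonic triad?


Let's work it out.
The relative major shares the key signature and is a minor 3rd above the minor tonic
A minor 3rd above A# is C#
→ relative major of A# minor is C# major
Tonic triad of C# major = root + major 3rd + perfect 5th = C# E# G#
= C# major; triad = C# E# G#


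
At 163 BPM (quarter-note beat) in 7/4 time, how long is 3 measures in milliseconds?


Solution.
Quarter-note beat duration = 60000 / 163 ms
Beats per measure (7/4) = 7
One measure = 7 × 60000 / 163 = 420000 / 163 ms
3 measures = 3 × 420000 / 163 = 1260000 / 163
= 7730.1 ms


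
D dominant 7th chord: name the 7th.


Let's work it out.
Dominant 7th chord = root + major 3rd + perfect 5th + minor 7th
Seventh chords stack in thirds, so the letter names are D-F-A-C
Root: D
Major 3rd above D: F#
Perfect 5th above D: A
Minor 7th above D: C
The 7th = C


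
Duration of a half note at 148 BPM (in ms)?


Working:
One quarter-note beat = 60000 / BPM = 60000 / 148 ms
Half note = 2 × quarter note
Duration = 2 × 60000 / 148 = 120000 / 148
= 810.8 ms


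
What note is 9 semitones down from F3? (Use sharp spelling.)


F3: chromatic position 5 in octave 3 → absolute = 3×12 + 5 = 41
Transpose down 9: 41 - 9 = 32
32 = 2×12 + 8 → G# in octave 2
Result = G#2


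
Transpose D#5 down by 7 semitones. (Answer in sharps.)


Reasoning:
D#5: chromatic position 3 in octave 5 → absolute = 5×12 + 3 = 63
Transpose down 7: 63 - 7 = 56
56 = 4×12 + 8 → G# in octave 4
Result = G#4


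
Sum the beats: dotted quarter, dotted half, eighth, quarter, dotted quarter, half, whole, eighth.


Working:
Beat values:
  dotted quarter = 1.5 beats
  dotted half = 3 beats
  eighth = 0.5 beats
  quarter = 1 beat
  dotted quarter = 1.5 beats
  half = 2 beats
  whole = 4 beats
  eighth = 0.5 beats
Sum = 1.5 + 3 + 0.5 + 1 + 1.5 + 2 + 4 + 0.5
= 14 beats


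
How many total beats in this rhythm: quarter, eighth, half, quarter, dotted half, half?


Reasoning:
Beat values:
  quarter = 1 beat
  eighth = 0.5 beats
  half = 2 beats
  quarter = 1 beat
  dotted half = 3 beats
  half = 2 beats
Sum = 1 + 0.5 + 2 + 1 + 3 + 2
= 9.5 beats


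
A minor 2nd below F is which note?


Working:
A 2nd spans 2 letter names, so from F we land on E
A minor 2nd = 1 semitone below F
Spell E at that pitch: E
= E


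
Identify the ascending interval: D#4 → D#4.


Step by step:
Letter names: D → D spans 1 letter name → a unison
Semitones: D#4 → D#4 = 0 half-steps
A unison of 0 semitones is a perfect unison
= perfect unison


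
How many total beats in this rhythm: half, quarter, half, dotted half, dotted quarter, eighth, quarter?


Working:
Beat values:
  half = 2 beats
  quarter = 1 beat
  half = 2 beats
  dotted half = 3 beats
  dotted quarter = 1.5 beats
  eighth = 0.5 beats
  quarter = 1 beat
Sum = 2 + 1 + 2 + 3 + 1.5 + 0.5 + 1
= 11 beats


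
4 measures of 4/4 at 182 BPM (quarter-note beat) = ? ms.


Let's work it out.
Quarter-note beat duration = 60000 / 182 ms
Beats per measure (4/4) = 4
One measure = 4 × 60000 / 182 = 240000 / 182 ms
4 measures = 4 × 240000 / 182 = 960000 / 182
= 5274.7 ms


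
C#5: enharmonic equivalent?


Reasoning:
Enharmonic notes sound the same pitch but are spelled with different letter names
C# and Db name the same pitch class
= Db5


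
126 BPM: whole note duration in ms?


Solution.
One quarter-note beat = 60000 / BPM = 60000 / 126 ms
Whole note = 4 × quarter note
Duration = 4 × 60000 / 126 = 240000 / 126
= 1904.8 ms


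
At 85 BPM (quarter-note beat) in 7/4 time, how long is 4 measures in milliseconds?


Solution.
Quarter-note beat duration = 60000 / 85 ms
Beats per measure (7/4) = 7
One measure = 7 × 60000 / 85 = 420000 / 85 ms
4 measures = 4 × 420000 / 85 = 1680000 / 85
= 19764.7 ms


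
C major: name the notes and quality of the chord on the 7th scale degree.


Step by step:
C major scale: C D E F G A B
Diatonic triad on degree 7 stacks scale notes 7, 2, 4: B D F
B→D = 3 semitones; B→F = 6 semitones → diminished triad
= B D F (diminished)


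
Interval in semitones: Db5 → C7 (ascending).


Absolute semitone position = octave×12 + chromatic position
Db5: 5×12 + 1 = 61
C7: 7×12 + 0 = 84
Difference = 84 - 61 = 23
= 23 semitones


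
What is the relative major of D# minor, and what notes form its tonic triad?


Step by step:
The relative major shares the key signature and is a minor 3rd above the minor tonic
A minor 3rd above D# is F#
→ relative major of D# minor is F# major
Tonic triad of F# major = root + major 3rd + perfect 5th = F# A# C#
= F# major; triad = F# A# C#


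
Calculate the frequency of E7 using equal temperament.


Reasoning:
f = 440 × 2^(n/12) where n = semitones from A4
E7: 31 semitones from A4
f = 440 × 2^(31/12)
f = 2637.02 Hz


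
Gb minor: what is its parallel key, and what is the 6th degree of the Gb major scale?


Step by step:
Parallel keys share the same tonic but differ in mode
Gb minor → parallel is Gb major
Gb major scale: Gb Ab Bb Cb Db Eb F
= Gb major; 6th degree = Eb


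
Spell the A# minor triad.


Minor triad = root + minor 3rd (3 semitones) + perfect 5th (7 semitones)
A triad on A# stacks thirds, so the chord tones use letter names A-C-E
Root: A#
Minor 3rd above A#: C#
Perfect 5th above A#: E#
Chord = A# C# E#


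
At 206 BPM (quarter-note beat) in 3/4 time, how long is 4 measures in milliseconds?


Quarter-note beat duration = 60000 / 206 ms
Beats per measure (3/4) = 3
One measure = 3 × 60000 / 206 = 180000 / 206 ms
4 measures = 4 × 180000 / 206 = 720000 / 206
= 3495.1 ms


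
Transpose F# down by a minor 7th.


Working:
minor 7th: 7 letter names, 10 semitones
Letter: F - 6 → G
Pitch: F# - 10 semitones, spelled as a G → G#
= G#


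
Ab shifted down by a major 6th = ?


Let's work it out.
major 6th: 6 letter names, 9 semitones
Letter: A - 5 → C
Pitch: Ab - 9 semitones, spelled as a C → Cb
= Cb


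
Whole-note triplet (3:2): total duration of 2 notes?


Triplet: 3 notes occupy the space of 2 whole notes
Space = 2 × 4 = 8 beats
Each triplet note = 8 / 3 = 8/3 beats
2 notes = 2 × 8/3 = 16/3
= 16/3 beats


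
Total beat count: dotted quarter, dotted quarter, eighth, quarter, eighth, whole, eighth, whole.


Beat values:
  dotted quarter = 1.5 beats
  dotted quarter = 1.5 beats
  eighth = 0.5 beats
  quarter = 1 beat
  eighth = 0.5 beats
  whole = 4 beats
  eighth = 0.5 beats
  whole = 4 beats
Sum = 1.5 + 1.5 + 0.5 + 1 + 0.5 + 4 + 0.5 + 4
= 13.5 beats


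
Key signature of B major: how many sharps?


Reasoning:
Sharp major keys follow the circle of fifths: C(0), G(1), D(2), A(3), E(4), B(5), F#(6), C#(7)
B major has 5 sharps
Order of sharps: F# C# G# D# A# E# B# → first 5: F#, C#, G#, D#, A#
= 5 sharps


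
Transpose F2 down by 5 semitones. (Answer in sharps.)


Step by step:
F2: chromatic position 5 in octave 2 → absolute = 2×12 + 5 = 29
Transpose down 5: 29 - 5 = 24
24 = 2×12 + 0 → C in octave 2
Result = C2


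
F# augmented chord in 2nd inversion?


Reasoning:
Root position: F# A# C##
2nd inversion: move root and 3rd up an octave
Bass note: C##
Notes (bottom to top) = C## F# A#


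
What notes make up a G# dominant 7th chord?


Working:
Dominant 7th chord = root + major 3rd + perfect 5th + minor 7th
Seventh chords stack in thirds, so the letter names are G-B-D-F
Root: G#
Major 3rd above G#: B#
Perfect 5th above G#: D#
Minor 7th above G#: F#
Chord = G# B# D# F#


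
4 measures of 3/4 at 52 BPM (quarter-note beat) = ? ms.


Let's work it out.
Quarter-note beat duration = 60000 / 52 ms
Beats per measure (3/4) = 3
One measure = 3 × 60000 / 52 = 180000 / 52 ms
4 measures = 4 × 180000 / 52 = 720000 / 52
= 13846.2 ms


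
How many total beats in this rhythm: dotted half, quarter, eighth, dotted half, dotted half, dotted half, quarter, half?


Solution.
Beat values:
  dotted half = 3 beats
  quarter = 1 beat
  eighth = 0.5 beats
  dotted half = 3 beats
  dotted half = 3 beats
  dotted half = 3 beats
  quarter = 1 beat
  half = 2 beats
Sum = 3 + 1 + 0.5 + 3 + 3 + 3 + 1 + 2
= 16.5 beats


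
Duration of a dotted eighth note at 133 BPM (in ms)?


Working:
One quarter-note beat = 60000 / BPM = 60000 / 133 ms
Dotted eighth note = 3/4 × quarter note
Duration = 3/4 × 60000 / 133 = 45000 / 133
= 338.3 ms


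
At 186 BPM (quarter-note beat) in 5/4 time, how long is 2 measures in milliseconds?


Solution.
Quarter-note beat duration = 60000 / 186 ms
Beats per measure (5/4) = 5
One measure = 5 × 60000 / 186 = 300000 / 186 ms
2 measures = 2 × 300000 / 186 = 600000 / 186
= 3225.8 ms


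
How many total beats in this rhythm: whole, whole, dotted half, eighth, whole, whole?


Solution.
Beat values:
  whole = 4 beats
  whole = 4 beats
  dotted half = 3 beats
  eighth = 0.5 beats
  whole = 4 beats
  whole = 4 beats
Sum = 4 + 4 + 3 + 0.5 + 4 + 4
= 19.5 beats


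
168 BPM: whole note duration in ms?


Working:
One quarter-note beat = 60000 / BPM = 60000 / 168 ms
Whole note = 4 × quarter note
Duration = 4 × 60000 / 168 = 240000 / 168
= 1428.6 ms


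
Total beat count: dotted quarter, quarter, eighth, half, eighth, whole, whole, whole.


Beat values:
  dotted quarter = 1.5 beats
  quarter = 1 beat
  eighth = 0.5 beats
  half = 2 beats
  eighth = 0.5 beats
  whole = 4 beats
  whole = 4 beats
  whole = 4 beats
Sum = 1.5 + 1 + 0.5 + 2 + 0.5 + 4 + 4 + 4
= 17.5 beats


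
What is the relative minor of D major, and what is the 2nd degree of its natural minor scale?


Working:
The relative minor shares the major's key signature and starts on its 6th degree
6th degree = a major 6th above the tonic; a major 6th above D is B
→ relative minor of D major is B minor
B natural minor scale: B C# D E F# G A
= B minor; 2nd degree = C#


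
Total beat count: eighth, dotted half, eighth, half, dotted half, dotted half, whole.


Beat values:
  eighth = 0.5 beats
  dotted half = 3 beats
  eighth = 0.5 beats
  half = 2 beats
  dotted half = 3 beats
  dotted half = 3 beats
  whole = 4 beats
Sum = 0.5 + 3 + 0.5 + 2 + 3 + 3 + 4
= 16 beats


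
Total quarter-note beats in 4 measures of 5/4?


Solution.
Time signature 5/4: the bottom number 4 means the quarter note gets one count
The top number 5 means 5 quarter-note beats per measure
Total = 5 × 4 measures
= 20 quarter-note beats


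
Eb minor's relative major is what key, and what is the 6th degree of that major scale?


Working:
The relative major shares the key signature and is a minor 3rd above the minor tonic
A minor 3rd above Eb is Gb
→ relative major of Eb minor is Gb major
Gb major scale: Gb Ab Bb Cb Db Eb F
= Gb major; 6th degree = Eb


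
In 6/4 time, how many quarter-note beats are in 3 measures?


Time signature 6/4: the bottom number 4 means the quarter note gets one count
The top number 6 means 6 quarter-note beats per measure
Total = 6 × 3 measures
= 18 quarter-note beats


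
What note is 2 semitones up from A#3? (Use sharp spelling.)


Step by step:
A#3: chromatic position 10 in octave 3 → absolute = 3×12 + 10 = 46
Transpose up 2: 46 + 2 = 48
48 = 4×12 + 0 → C in octave 4
Result = C4


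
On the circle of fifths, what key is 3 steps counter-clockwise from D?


Step by step:
Each counter-clockwise step moves down a perfect 5th (= up a perfect 4th)
From D: D → G → C → F
= F


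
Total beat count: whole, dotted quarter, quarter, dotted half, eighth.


Solution.
Beat values:
  whole = 4 beats
  dotted quarter = 1.5 beats
  quarter = 1 beat
  dotted half = 3 beats
  eighth = 0.5 beats
Sum = 4 + 1.5 + 1 + 3 + 0.5
= 10 beats


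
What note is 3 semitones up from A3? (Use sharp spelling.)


Step by step:
A3: chromatic position 9 in octave 3 → absolute = 3×12 + 9 = 45
Transpose up 3: 45 + 3 = 48
48 = 4×12 + 0 → C in octave 4
Result = C4


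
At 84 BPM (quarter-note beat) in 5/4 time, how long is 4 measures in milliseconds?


Step by step:
Quarter-note beat duration = 60000 / 84 ms
Beats per measure (5/4) = 5
One measure = 5 × 60000 / 84 = 300000 / 84 ms
4 measures = 4 × 300000 / 84 = 1200000 / 84
= 14285.7 ms


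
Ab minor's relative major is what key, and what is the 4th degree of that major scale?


The relative major shares the key signature and is a minor 3rd above the minor tonic
A minor 3rd above Ab is Cb
→ relative major of Ab minor is Cb major
Cb major scale: Cb Db Eb Fb Gb Ab Bb
= Cb major; 4th degree = Fb


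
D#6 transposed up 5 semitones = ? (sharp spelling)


Reasoning:
D#6: chromatic position 3 in octave 6 → absolute = 6×12 + 3 = 75
Transpose up 5: 75 + 5 = 80
80 = 6×12 + 8 → G# in octave 6
Result = G#6


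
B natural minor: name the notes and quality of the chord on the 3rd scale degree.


B natural minor scale: B C# D E F# G A
Diatonic triad on degree 3 stacks scale notes 3, 5, 7: D F# A
D→F# = 4 semitones; D→A = 7 semitones → major triad
= D F# A (major)


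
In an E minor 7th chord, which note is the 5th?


Working:
Minor 7th chord = root + minor 3rd + perfect 5th + minor 7th
Seventh chords stack in thirds, so the letter names are E-G-B-D
Root: E
Minor 3rd above E: G
Perfect 5th above E: B
Minor 7th above E: D
The 5th = B


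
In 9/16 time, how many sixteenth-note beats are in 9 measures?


Solution.
Time signature 9/16: the bottom number 16 means the sixteenth note gets one count
The top number 9 means 9 sixteenth-note beats per measure
Total = 9 × 9 measures
= 81 sixteenth-note beats


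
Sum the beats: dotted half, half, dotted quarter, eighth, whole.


Let's work it out.
Beat values:
  dotted half = 3 beats
  half = 2 beats
  dotted quarter = 1.5 beats
  eighth = 0.5 beats
  whole = 4 beats
Sum = 3 + 2 + 1.5 + 0.5 + 4
= 11 beats


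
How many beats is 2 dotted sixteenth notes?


Let's work it out.
Base sixteenth note = 1/4 beats
Dot 1 adds half the previous value: +1/8
One dotted sixteenth = 1/4 + 1/8 = 3/8
2 of them = 2 × 3/8 = 3/4
= 3/4 beats


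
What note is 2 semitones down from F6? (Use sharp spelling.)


Working:
F6: chromatic position 5 in octave 6 → absolute = 6×12 + 5 = 77
Transpose down 2: 77 - 2 = 75
75 = 6×12 + 3 → D# in octave 6
Result = D#6


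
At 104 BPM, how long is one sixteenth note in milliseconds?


Solution.
One quarter-note beat = 60000 / BPM = 60000 / 104 ms
Sixteenth note = 1/4 × quarter note
Duration = 1/4 × 60000 / 104 = 15000 / 104
= 144.2 ms


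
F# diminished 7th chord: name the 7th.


Working:
Diminished 7th chord = root + minor 3rd + diminished 5th + diminished 7th
Seventh chords stack in thirds, so the letter names are F-A-C-E
Root: F#
Minor 3rd above F#: A
Diminished 5th above F#: C
Diminished 7th above F#: Eb
The 7th = Eb


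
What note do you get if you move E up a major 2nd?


Step by step:
major 2nd: 2 letter names, 2 semitones
Letter: E + 1 → F
Pitch: E + 2 semitones, spelled as an F → F#
= F#


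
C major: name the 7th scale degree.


Let's work it out.
Major scale pattern: W-W-H-W-W-W-H (2-2-1-2-2-2-1 semitones)
Starting from C:
  C + 2 semitones → D
  D + 2 semitones → E
  E + 1 semitone → F
  F + 2 semitones → G
  G + 2 semitones → A
  A + 2 semitones → B
  B + 1 semitone → C
Scale: C D E F G A B
Degree 7 = B


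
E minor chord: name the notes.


Working:
Minor triad = root + minor 3rd (3 semitones) + perfect 5th (7 semitones)
A triad on E stacks thirds, so the chord tones use letter names E-G-B
Root: E
Minor 3rd above E: G
Perfect 5th above E: B
Chord = E G B


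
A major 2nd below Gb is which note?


Reasoning:
A 2nd spans 2 letter names, so from G we land on F
A major 2nd = 2 semitones below Gb
Spell F at that pitch: Fb
= Fb


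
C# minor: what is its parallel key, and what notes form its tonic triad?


Step by step:
Parallel keys share the same tonic but differ in mode
C# minor → parallel is C# major
Tonic triad of C# major = C# E# G#
= C# major; triad = C# E# G#


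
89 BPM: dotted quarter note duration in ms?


One quarter-note beat = 60000 / BPM = 60000 / 89 ms
Dotted quarter note = 3/2 × quarter note
Duration = 3/2 × 60000 / 89 = 90000 / 89
= 1011.2 ms


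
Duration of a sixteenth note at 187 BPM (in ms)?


Step by step:
One quarter-note beat = 60000 / BPM = 60000 / 187 ms
Sixteenth note = 1/4 × quarter note
Duration = 1/4 × 60000 / 187 = 15000 / 187
= 80.2 ms


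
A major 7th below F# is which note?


Reasoning:
A 7th spans 7 letter names, so from F we land on G
A major 7th = 11 semitones below F#
Spell G at that pitch: G
= G


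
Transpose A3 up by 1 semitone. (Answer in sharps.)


Working:
A3: chromatic position 9 in octave 3 → absolute = 3×12 + 9 = 45
Transpose up 1: 45 + 1 = 46
46 = 3×12 + 10 → A# in octave 3
Result = A#3


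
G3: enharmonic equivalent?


Step by step:
Enharmonic notes sound the same pitch but are spelled with different letter names
G and F## name the same pitch class
= F##3


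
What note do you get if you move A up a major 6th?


Reasoning:
major 6th: 6 letter names, 9 semitones
Letter: A + 5 → F
Pitch: A + 9 semitones, spelled as an F → F#
= F#


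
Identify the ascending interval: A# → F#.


Letter names: A → F spans 6 letter names → a 6th
Semitones: A# → F# = 8 half-steps
A 6th of 8 semitones is a minor 6th
= minor 6th


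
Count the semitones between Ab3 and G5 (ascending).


Reasoning:
Absolute semitone position = octave×12 + chromatic position
Ab3: 3×12 + 8 = 44
G5: 5×12 + 7 = 67
Difference = 67 - 44 = 23
= 23 semitones


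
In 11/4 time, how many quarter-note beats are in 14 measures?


Time signature 11/4: the bottom number 4 means the quarter note gets one count
The top number 11 means 11 quarter-note beats per measure
Total = 11 × 14 measures
= 154 quarter-note beats


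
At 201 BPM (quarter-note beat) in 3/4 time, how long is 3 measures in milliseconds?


Quarter-note beat duration = 60000 / 201 ms
Beats per measure (3/4) = 3
One measure = 3 × 60000 / 201 = 180000 / 201 ms
3 measures = 3 × 180000 / 201 = 540000 / 201
= 2686.6 ms


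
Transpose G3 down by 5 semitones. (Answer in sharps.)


G3: chromatic position 7 in octave 3 → absolute = 3×12 + 7 = 43
Transpose down 5: 43 - 5 = 38
38 = 3×12 + 2 → D in octave 3
Result = D3


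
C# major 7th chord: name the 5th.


Major 7th chord = root + major 3rd + perfect 5th + major 7th
Seventh chords stack in thirds, so the letter names are C-E-G-B
Root: C#
Major 3rd above C#: E#
Perfect 5th above C#: G#
Major 7th above C#: B#
The 5th = G#


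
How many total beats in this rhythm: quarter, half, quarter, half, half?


Step by step:
Beat values:
  quarter = 1 beat
  half = 2 beats
  quarter = 1 beat
  half = 2 beats
  half = 2 beats
Sum = 1 + 2 + 1 + 2 + 2
= 8 beats


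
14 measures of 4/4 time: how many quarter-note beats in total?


Step by step:
Time signature 4/4: the bottom number 4 means the quarter note gets one count
The top number 4 means 4 quarter-note beats per measure
Total = 4 × 14 measures
= 56 quarter-note beats


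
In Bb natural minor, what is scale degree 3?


Natural minor scale pattern: W-H-W-W-H-W-W (2-1-2-2-1-2-2 semitones)
Starting from Bb:
  Bb + 2 semitones → C
  C + 1 semitone → Db
  Db + 2 semitones → Eb
  Eb + 2 semitones → F
  F + 1 semitone → Gb
  Gb + 2 semitones → Ab
  Ab + 2 semitones → Bb
Scale: Bb C Db Eb F Gb Ab
Degree 3 = Db


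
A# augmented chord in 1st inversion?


Step by step:
Root position: A# C## E##
1st inversion: move root up an octave
Bass note: C##
Notes (bottom to top) = C## E## A#


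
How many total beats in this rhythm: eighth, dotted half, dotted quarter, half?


Step by step:
Beat values:
  eighth = 0.5 beats
  dotted half = 3 beats
  dotted quarter = 1.5 beats
  half = 2 beats
Sum = 0.5 + 3 + 1.5 + 2
= 7 beats


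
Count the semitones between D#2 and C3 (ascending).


Let's work it out.
Absolute semitone position = octave×12 + chromatic position
D#2: 2×12 + 3 = 27
C3: 3×12 + 0 = 36
Difference = 36 - 27 = 9
= 9 semitones


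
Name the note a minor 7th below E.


A 7th spans 7 letter names, so from E we land on F
A minor 7th = 10 semitones below E
Spell F at that pitch: F#
= F#


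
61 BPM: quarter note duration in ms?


One quarter-note beat = 60000 / BPM = 60000 / 61 ms
Duration = 60000 / 61
= 983.6 ms


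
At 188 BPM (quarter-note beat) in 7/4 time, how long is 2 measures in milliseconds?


Step by step:
Quarter-note beat duration = 60000 / 188 ms
Beats per measure (7/4) = 7
One measure = 7 × 60000 / 188 = 420000 / 188 ms
2 measures = 2 × 420000 / 188 = 840000 / 188
= 4468.1 ms


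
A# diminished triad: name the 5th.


Diminished triad = root + minor 3rd (3 semitones) + diminished 5th (6 semitones)
A triad on A# stacks thirds, so the chord tones use letter names A-C-E
Root: A#
Minor 3rd above A#: C#
Diminished 5th above A#: E
The 5th = E


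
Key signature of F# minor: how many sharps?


Step by step:
Sharp minor keys follow the circle of fifths: A(0), E(1), B(2), F#(3), C#(4), G#(5), D#(6), A#(7)
F# minor has 3 sharps
Order of sharps: F# C# G# D# A# E# B# → first 3: F#, C#, G#
= 3 sharps


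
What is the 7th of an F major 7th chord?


Working:
Major 7th chord = root + major 3rd + perfect 5th + major 7th
Seventh chords stack in thirds, so the letter names are F-A-C-E
Root: F
Major 3rd above F: A
Perfect 5th above F: C
Major 7th above F: E
The 7th = E


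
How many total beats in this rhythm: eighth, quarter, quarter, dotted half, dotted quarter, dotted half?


Reasoning:
Beat values:
  eighth = 0.5 beats
  quarter = 1 beat
  quarter = 1 beat
  dotted half = 3 beats
  dotted quarter = 1.5 beats
  dotted half = 3 beats
Sum = 0.5 + 1 + 1 + 3 + 1.5 + 3
= 10 beats


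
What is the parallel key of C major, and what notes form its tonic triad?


Working:
Parallel keys share the same tonic but differ in mode
C major → parallel is C minor
Tonic triad of C minor = C Eb G
= C minor; triad = C Eb G


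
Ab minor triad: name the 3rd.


Let's work it out.
Minor triad = root + minor 3rd (3 semitones) + perfect 5th (7 semitones)
A triad on Ab stacks thirds, so the chord tones use letter names A-C-E
Root: Ab
Minor 3rd above Ab: Cb
Perfect 5th above Ab: Eb
The 3rd = Cb


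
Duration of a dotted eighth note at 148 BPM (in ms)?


One quarter-note beat = 60000 / BPM = 60000 / 148 ms
Dotted eighth note = 3/4 × quarter note
Duration = 3/4 × 60000 / 148 = 45000 / 148
= 304.1 ms


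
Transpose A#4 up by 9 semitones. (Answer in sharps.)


Reasoning:
A#4: chromatic position 10 in octave 4 → absolute = 4×12 + 10 = 58
Transpose up 9: 58 + 9 = 67
67 = 5×12 + 7 → G in octave 5
Result = G5


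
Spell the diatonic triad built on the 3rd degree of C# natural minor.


Let's work it out.
C# natural minor scale: C# D# E F# G# A B
Diatonic triad on degree 3 stacks scale notes 3, 5, 7: E G# B
E→G# = 4 semitones; E→B = 7 semitones → major triad
= E G# B (major)


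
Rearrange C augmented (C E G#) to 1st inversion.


Solution.
Root position: C E G#
1st inversion: move root up an octave
Bass note: E
Notes (bottom to top) = E G# C


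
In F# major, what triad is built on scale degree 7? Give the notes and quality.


Let's work it out.
F# major scale: F# G# A# B C# D# E#
Diatonic triad on degree 7 stacks scale notes 7, 2, 4: E# G# B
E#→G# = 3 semitones; E#→B = 6 semitones → diminished triad
= E# G# B (diminished)


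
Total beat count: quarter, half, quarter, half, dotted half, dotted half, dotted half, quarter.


Let's work it out.
Beat values:
  quarter = 1 beat
  half = 2 beats
  quarter = 1 beat
  half = 2 beats
  dotted half = 3 beats
  dotted half = 3 beats
  dotted half = 3 beats
  quarter = 1 beat
Sum = 1 + 2 + 1 + 2 + 3 + 3 + 3 + 1
= 16 beats


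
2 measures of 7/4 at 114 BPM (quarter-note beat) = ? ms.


Step by step:
Quarter-note beat duration = 60000 / 114 ms
Beats per measure (7/4) = 7
One measure = 7 × 60000 / 114 = 420000 / 114 ms
2 measures = 2 × 420000 / 114 = 840000 / 114
= 7368.4 ms


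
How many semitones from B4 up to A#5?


Solution.
Absolute semitone position = octave×12 + chromatic position
B4: 4×12 + 11 = 59
A#5: 5×12 + 10 = 70
Difference = 70 - 59 = 11
= 11 semitones


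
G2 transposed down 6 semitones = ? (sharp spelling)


Let's work it out.
G2: chromatic position 7 in octave 2 → absolute = 2×12 + 7 = 31
Transpose down 6: 31 - 6 = 25
25 = 2×12 + 1 → C# in octave 2
Result = C#2


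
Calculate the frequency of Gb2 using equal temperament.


Step by step:
f = 440 × 2^(n/12) where n = semitones from A4
Gb2: -27 semitones from A4
f = 440 × 2^(-27/12)
f = 92.50 Hz


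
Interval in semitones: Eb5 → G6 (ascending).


Solution.
Absolute semitone position = octave×12 + chromatic position
Eb5: 5×12 + 3 = 63
G6: 6×12 + 7 = 79
Difference = 79 - 63 = 16
= 16 semitones


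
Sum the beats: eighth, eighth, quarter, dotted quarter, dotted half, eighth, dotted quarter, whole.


Solution.
Beat values:
  eighth = 0.5 beats
  eighth = 0.5 beats
  quarter = 1 beat
  dotted quarter = 1.5 beats
  dotted half = 3 beats
  eighth = 0.5 beats
  dotted quarter = 1.5 beats
  whole = 4 beats
Sum = 0.5 + 0.5 + 1 + 1.5 + 3 + 0.5 + 1.5 + 4
= 12.5 beats


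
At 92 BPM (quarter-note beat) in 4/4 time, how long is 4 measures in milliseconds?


Reasoning:
Quarter-note beat duration = 60000 / 92 ms
Beats per measure (4/4) = 4
One measure = 4 × 60000 / 92 = 240000 / 92 ms
4 measures = 4 × 240000 / 92 = 960000 / 92
= 10434.8 ms


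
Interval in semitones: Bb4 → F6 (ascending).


Absolute semitone position = octave×12 + chromatic position
Bb4: 4×12 + 10 = 58
F6: 6×12 + 5 = 77
Difference = 77 - 58 = 19
= 19 semitones


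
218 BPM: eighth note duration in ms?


Solution.
One quarter-note beat = 60000 / BPM = 60000 / 218 ms
Eighth note = 1/2 × quarter note
Duration = 1/2 × 60000 / 218 = 30000 / 218
= 137.6 ms


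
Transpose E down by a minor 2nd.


Reasoning:
minor 2nd: 2 letter names, 1 semitones
Letter: E - 1 → D
Pitch: E - 1 semitones, spelled as a D → D#
= D#


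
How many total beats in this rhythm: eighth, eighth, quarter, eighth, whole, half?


Reasoning:
Beat values:
  eighth = 0.5 beats
  eighth = 0.5 beats
  quarter = 1 beat
  eighth = 0.5 beats
  whole = 4 beats
  half = 2 beats
Sum = 0.5 + 0.5 + 1 + 0.5 + 4 + 2
= 8.5 beats


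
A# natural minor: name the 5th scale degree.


Solution.
Natural minor scale pattern: W-H-W-W-H-W-W (2-1-2-2-1-2-2 semitones)
Starting from A#:
  A# + 2 semitones → B#
  B# + 1 semitone → C#
  C# + 2 semitones → D#
  D# + 2 semitones → E#
  E# + 1 semitone → F#
  F# + 2 semitones → G#
  G# + 2 semitones → A#
Scale: A# B# C# D# E# F# G#
Degree 5 = E#


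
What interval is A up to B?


Reasoning:
Letter names: A → B spans 2 letter names → a 2nd
Semitones: A → B = 2 half-steps
A 2nd of 2 semitones is a major 2nd
= major 2nd


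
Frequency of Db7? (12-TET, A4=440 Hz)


Step by step:
f = 440 × 2^(n/12) where n = semitones from A4
Db7: 28 semitones from A4
f = 440 × 2^(28/12)
f = 2217.46 Hz


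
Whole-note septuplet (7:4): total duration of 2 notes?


Working:
Septuplet: 7 notes occupy the space of 4 whole notes
Space = 4 × 4 = 16 beats
Each septuplet note = 16 / 7 = 16/7 beats
2 notes = 2 × 16/7 = 32/7
= 32/7 beats


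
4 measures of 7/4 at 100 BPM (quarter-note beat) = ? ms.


Solution.
Quarter-note beat duration = 60000 / 100 ms
Beats per measure (7/4) = 7
One measure = 7 × 60000 / 100 = 420000 / 100 ms
4 measures = 4 × 420000 / 100 = 1680000 / 100
= 16800.0 ms


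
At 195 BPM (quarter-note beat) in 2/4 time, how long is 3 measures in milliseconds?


Quarter-note beat duration = 60000 / 195 ms
Beats per measure (2/4) = 2
One measure = 2 × 60000 / 195 = 120000 / 195 ms
3 measures = 3 × 120000 / 195 = 360000 / 195
= 1846.2 ms


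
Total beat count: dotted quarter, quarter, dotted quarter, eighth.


Step by step:
Beat values:
  dotted quarter = 1.5 beats
  quarter = 1 beat
  dotted quarter = 1.5 beats
  eighth = 0.5 beats
Sum = 1.5 + 1 + 1.5 + 0.5
= 4.5 beats


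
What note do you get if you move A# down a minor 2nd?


Working:
minor 2nd: 2 letter names, 1 semitones
Letter: A - 1 → G
Pitch: A# - 1 semitones, spelled as a G → G##
= G##


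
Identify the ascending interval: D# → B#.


Solution.
Letter names: D → B spans 6 letter names → a 6th
Semitones: D# → B# = 9 half-steps
A 6th of 9 semitones is a major 6th
= major 6th


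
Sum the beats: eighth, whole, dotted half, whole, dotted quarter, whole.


Solution.
Beat values:
  eighth = 0.5 beats
  whole = 4 beats
  dotted half = 3 beats
  whole = 4 beats
  dotted quarter = 1.5 beats
  whole = 4 beats
Sum = 0.5 + 4 + 3 + 4 + 1.5 + 4
= 17 beats


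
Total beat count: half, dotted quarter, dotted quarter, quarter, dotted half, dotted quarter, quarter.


Beat values:
  half = 2 beats
  dotted quarter = 1.5 beats
  dotted quarter = 1.5 beats
  quarter = 1 beat
  dotted half = 3 beats
  dotted quarter = 1.5 beats
  quarter = 1 beat
Sum = 2 + 1.5 + 1.5 + 1 + 3 + 1.5 + 1
= 11.5 beats


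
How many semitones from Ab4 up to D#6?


Let's work it out.
Absolute semitone position = octave×12 + chromatic position
Ab4: 4×12 + 8 = 56
D#6: 6×12 + 3 = 75
Difference = 75 - 56 = 19
= 19 semitones


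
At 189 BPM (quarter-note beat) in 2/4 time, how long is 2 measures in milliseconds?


Quarter-note beat duration = 60000 / 189 ms
Beats per measure (2/4) = 2
One measure = 2 × 60000 / 189 = 120000 / 189 ms
2 measures = 2 × 120000 / 189 = 240000 / 189
= 1269.8 ms


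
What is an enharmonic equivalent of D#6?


Solution.
Enharmonic notes sound the same pitch but are spelled with different letter names
D# and Eb name the same pitch class
= Eb6


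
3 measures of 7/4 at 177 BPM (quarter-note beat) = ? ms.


Quarter-note beat duration = 60000 / 177 ms
Beats per measure (7/4) = 7
One measure = 7 × 60000 / 177 = 420000 / 177 ms
3 measures = 3 × 420000 / 177 = 1260000 / 177
= 7118.6 ms


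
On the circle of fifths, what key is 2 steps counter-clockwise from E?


Let's work it out.
Each counter-clockwise step moves down a perfect 5th (= up a perfect 4th)
From E: E → A → D
= D


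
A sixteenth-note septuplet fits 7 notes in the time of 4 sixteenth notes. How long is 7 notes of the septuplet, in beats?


Solution.
Septuplet: 7 notes occupy the space of 4 sixteenth notes
Space = 4 × 1/4 = 1 beat
Each septuplet note = 1 / 7 = 1/7 beats
7 notes = 7 × 1/7 = 1
= 1 beat


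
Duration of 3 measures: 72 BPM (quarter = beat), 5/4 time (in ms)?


Reasoning:
Quarter-note beat duration = 60000 / 72 ms
Beats per measure (5/4) = 5
One measure = 5 × 60000 / 72 = 300000 / 72 ms
3 measures = 3 × 300000 / 72 = 900000 / 72
= 12500.0 ms


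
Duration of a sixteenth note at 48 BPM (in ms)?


Step by step:
One quarter-note beat = 60000 / BPM = 60000 / 48 ms
Sixteenth note = 1/4 × quarter note
Duration = 1/4 × 60000 / 48 = 15000 / 48
= 312.5 ms


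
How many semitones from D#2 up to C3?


Step by step:
Absolute semitone position = octave×12 + chromatic position
D#2: 2×12 + 3 = 27
C3: 3×12 + 0 = 36
Difference = 36 - 27 = 9
= 9 semitones


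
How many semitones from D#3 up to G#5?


Step by step:
Absolute semitone position = octave×12 + chromatic position
D#3: 3×12 + 3 = 39
G#5: 5×12 + 8 = 68
Difference = 68 - 39 = 29
= 29 semitones


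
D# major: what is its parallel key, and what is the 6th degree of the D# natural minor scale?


Solution.
Parallel keys share the same tonic but differ in mode
D# major → parallel is D# minor
D# natural minor scale: D# E# F# G# A# B C#
= D# minor; 6th degree = B


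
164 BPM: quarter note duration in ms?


One quarter-note beat = 60000 / BPM = 60000 / 164 ms
Duration = 60000 / 164
= 365.9 ms


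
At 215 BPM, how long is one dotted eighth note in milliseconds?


One quarter-note beat = 60000 / BPM = 60000 / 215 ms
Dotted eighth note = 3/4 × quarter note
Duration = 3/4 × 60000 / 215 = 45000 / 215
= 209.3 ms


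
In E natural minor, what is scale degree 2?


Reasoning:
Natural minor scale pattern: W-H-W-W-H-W-W (2-1-2-2-1-2-2 semitones)
Starting from E:
  E + 2 semitones → F#
  F# + 1 semitone → G
  G + 2 semitones → A
  A + 2 semitones → B
  B + 1 semitone → C
  C + 2 semitones → D
  D + 2 semitones → E
Scale: E F# G A B C D
Degree 2 = F#


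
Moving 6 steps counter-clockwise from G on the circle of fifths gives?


Let's work it out.
Each counter-clockwise step moves down a perfect 5th (= up a perfect 4th)
From G: G → C → F → Bb → Eb → Ab → Db
= Db


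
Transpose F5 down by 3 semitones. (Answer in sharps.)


Reasoning:
F5: chromatic position 5 in octave 5 → absolute = 5×12 + 5 = 65
Transpose down 3: 65 - 3 = 62
62 = 5×12 + 2 → D in octave 5
Result = D5


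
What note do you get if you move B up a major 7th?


Let's work it out.
major 7th: 7 letter names, 11 semitones
Letter: B + 6 → A
Pitch: B + 11 semitones, spelled as an A → A#
= A#


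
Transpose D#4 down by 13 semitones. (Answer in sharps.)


Working:
D#4: chromatic position 3 in octave 4 → absolute = 4×12 + 3 = 51
Transpose down 13: 51 - 13 = 38
38 = 3×12 + 2 → D in octave 3
Result = D3


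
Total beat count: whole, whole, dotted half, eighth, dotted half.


Working:
Beat values:
  whole = 4 beats
  whole = 4 beats
  dotted half = 3 beats
  eighth = 0.5 beats
  dotted half = 3 beats
Sum = 4 + 4 + 3 + 0.5 + 3
= 14.5 beats


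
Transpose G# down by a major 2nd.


major 2nd: 2 letter names, 2 semitones
Letter: G - 1 → F
Pitch: G# - 2 semitones, spelled as an F → F#
= F#


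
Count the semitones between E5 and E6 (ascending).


Absolute semitone position = octave×12 + chromatic position
E5: 5×12 + 4 = 64
E6: 6×12 + 4 = 76
Difference = 76 - 64 = 12
= 12 semitones


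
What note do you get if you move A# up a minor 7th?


Reasoning:
minor 7th: 7 letter names, 10 semitones
Letter: A + 6 → G
Pitch: A# + 10 semitones, spelled as a G → G#
= G#


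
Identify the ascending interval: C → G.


Reasoning:
Letter names: C → G spans 5 letter names → a 5th
Semitones: C → G = 7 half-steps
A 5th of 7 semitones is a perfect 5th
= perfect 5th


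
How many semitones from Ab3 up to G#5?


Absolute semitone position = octave×12 + chromatic position
Ab3: 3×12 + 8 = 44
G#5: 5×12 + 8 = 68
Difference = 68 - 44 = 24
= 24 semitones


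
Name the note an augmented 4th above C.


Solution.
A 4th spans 4 letter names, so from C we land on F
An augmented 4th = 6 semitones above C
Spell F at that pitch: F#
= F#


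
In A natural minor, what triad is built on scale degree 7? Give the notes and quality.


A natural minor scale: A B C D E F G
Diatonic triad on degree 7 stacks scale notes 7, 2, 4: G B D
G→B = 4 semitones; G→D = 7 semitones → major triad
= G B D (major)


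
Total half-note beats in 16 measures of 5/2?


Let's work it out.
Time signature 5/2: the bottom number 2 means the half note gets one count
The top number 5 means 5 half-note beats per measure
Total = 5 × 16 measures
= 80 half-note beats


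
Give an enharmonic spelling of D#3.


Let's work it out.
Enharmonic notes sound the same pitch but are spelled with different letter names
D# and Eb name the same pitch class
= Eb3


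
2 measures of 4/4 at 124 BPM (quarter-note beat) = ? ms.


Let's work it out.
Quarter-note beat duration = 60000 / 124 ms
Beats per measure (4/4) = 4
One measure = 4 × 60000 / 124 = 240000 / 124 ms
2 measures = 2 × 240000 / 124 = 480000 / 124
= 3871.0 ms


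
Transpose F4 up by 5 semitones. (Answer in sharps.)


F4: chromatic position 5 in octave 4 → absolute = 4×12 + 5 = 53
Transpose up 5: 53 + 5 = 58
58 = 4×12 + 10 → A# in octave 4
Result = A#4


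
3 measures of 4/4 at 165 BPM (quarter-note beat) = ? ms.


Solution.
Quarter-note beat duration = 60000 / 165 ms
Beats per measure (4/4) = 4
One measure = 4 × 60000 / 165 = 240000 / 165 ms
3 measures = 3 × 240000 / 165 = 720000 / 165
= 4363.6 ms


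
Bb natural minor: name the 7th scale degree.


Let's work it out.
Natural minor scale pattern: W-H-W-W-H-W-W (2-1-2-2-1-2-2 semitones)
Starting from Bb:
  Bb + 2 semitones → C
  C + 1 semitone → Db
  Db + 2 semitones → Eb
  Eb + 2 semitones → F
  F + 1 semitone → Gb
  Gb + 2 semitones → Ab
  Ab + 2 semitones → Bb
Scale: Bb C Db Eb F Gb Ab
Degree 7 = Ab
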